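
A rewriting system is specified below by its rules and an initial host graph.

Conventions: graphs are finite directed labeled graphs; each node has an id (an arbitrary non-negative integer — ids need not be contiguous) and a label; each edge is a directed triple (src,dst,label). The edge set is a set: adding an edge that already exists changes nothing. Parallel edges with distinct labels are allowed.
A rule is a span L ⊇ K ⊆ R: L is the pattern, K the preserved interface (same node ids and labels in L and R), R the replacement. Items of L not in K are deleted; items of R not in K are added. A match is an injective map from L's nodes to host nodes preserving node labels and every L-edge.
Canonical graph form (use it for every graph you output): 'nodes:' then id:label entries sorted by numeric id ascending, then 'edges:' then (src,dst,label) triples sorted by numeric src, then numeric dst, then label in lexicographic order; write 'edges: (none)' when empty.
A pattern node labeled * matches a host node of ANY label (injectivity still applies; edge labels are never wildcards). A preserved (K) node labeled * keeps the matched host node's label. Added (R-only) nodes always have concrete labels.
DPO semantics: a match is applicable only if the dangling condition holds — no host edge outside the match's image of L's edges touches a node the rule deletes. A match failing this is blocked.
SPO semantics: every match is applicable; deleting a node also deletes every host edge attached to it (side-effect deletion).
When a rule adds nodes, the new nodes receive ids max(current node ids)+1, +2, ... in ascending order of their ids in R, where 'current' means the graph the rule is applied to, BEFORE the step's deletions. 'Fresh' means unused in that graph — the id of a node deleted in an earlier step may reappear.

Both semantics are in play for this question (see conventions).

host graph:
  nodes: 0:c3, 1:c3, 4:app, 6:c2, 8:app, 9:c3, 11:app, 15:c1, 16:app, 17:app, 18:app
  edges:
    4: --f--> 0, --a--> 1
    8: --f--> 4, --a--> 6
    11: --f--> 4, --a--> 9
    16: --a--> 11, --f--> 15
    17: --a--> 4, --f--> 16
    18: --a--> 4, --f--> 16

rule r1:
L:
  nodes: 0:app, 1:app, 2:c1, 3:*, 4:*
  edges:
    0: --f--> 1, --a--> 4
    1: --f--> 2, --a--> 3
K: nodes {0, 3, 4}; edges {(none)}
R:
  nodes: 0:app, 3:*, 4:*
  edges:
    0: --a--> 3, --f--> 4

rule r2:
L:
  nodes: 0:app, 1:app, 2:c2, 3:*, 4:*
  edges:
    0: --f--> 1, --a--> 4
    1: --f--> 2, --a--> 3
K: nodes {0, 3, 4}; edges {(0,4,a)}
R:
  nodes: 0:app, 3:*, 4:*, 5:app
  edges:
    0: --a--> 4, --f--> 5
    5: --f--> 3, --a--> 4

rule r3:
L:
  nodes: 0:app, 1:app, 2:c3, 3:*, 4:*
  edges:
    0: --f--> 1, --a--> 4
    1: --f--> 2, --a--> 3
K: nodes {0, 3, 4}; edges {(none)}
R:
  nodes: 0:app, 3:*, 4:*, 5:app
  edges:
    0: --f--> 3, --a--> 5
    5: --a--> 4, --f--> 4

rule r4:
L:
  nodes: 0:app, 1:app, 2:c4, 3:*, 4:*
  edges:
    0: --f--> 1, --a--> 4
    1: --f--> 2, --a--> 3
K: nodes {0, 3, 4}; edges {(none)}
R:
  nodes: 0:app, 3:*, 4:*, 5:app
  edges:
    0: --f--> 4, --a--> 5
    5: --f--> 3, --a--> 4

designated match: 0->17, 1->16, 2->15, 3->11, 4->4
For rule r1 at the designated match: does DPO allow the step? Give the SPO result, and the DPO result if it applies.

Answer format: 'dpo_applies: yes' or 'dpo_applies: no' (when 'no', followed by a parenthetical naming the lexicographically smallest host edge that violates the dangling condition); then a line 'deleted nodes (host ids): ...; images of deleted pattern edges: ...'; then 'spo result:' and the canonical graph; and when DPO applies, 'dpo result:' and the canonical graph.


dpo_applies: no
(the rule deletes node 16, which keeps host edge (18,16,f) outside the match image — the dangling condition fails, DPO blocks; SPO proceeds and side-deletes such edges)
deleted nodes (host ids): 15, 16; images of deleted pattern edges: (16,11,a); (16,15,f); (17,4,a); (17,16,f)
spo result:
nodes: 0:c3, 1:c3, 4:app, 6:c2, 8:app, 9:c3, 11:app, 17:app, 18:app
edges: (4,0,f); (4,1,a); (8,4,f); (8,6,a); (11,4,f); (11,9,a); (17,4,f); (17,11,a); (18,4,a)


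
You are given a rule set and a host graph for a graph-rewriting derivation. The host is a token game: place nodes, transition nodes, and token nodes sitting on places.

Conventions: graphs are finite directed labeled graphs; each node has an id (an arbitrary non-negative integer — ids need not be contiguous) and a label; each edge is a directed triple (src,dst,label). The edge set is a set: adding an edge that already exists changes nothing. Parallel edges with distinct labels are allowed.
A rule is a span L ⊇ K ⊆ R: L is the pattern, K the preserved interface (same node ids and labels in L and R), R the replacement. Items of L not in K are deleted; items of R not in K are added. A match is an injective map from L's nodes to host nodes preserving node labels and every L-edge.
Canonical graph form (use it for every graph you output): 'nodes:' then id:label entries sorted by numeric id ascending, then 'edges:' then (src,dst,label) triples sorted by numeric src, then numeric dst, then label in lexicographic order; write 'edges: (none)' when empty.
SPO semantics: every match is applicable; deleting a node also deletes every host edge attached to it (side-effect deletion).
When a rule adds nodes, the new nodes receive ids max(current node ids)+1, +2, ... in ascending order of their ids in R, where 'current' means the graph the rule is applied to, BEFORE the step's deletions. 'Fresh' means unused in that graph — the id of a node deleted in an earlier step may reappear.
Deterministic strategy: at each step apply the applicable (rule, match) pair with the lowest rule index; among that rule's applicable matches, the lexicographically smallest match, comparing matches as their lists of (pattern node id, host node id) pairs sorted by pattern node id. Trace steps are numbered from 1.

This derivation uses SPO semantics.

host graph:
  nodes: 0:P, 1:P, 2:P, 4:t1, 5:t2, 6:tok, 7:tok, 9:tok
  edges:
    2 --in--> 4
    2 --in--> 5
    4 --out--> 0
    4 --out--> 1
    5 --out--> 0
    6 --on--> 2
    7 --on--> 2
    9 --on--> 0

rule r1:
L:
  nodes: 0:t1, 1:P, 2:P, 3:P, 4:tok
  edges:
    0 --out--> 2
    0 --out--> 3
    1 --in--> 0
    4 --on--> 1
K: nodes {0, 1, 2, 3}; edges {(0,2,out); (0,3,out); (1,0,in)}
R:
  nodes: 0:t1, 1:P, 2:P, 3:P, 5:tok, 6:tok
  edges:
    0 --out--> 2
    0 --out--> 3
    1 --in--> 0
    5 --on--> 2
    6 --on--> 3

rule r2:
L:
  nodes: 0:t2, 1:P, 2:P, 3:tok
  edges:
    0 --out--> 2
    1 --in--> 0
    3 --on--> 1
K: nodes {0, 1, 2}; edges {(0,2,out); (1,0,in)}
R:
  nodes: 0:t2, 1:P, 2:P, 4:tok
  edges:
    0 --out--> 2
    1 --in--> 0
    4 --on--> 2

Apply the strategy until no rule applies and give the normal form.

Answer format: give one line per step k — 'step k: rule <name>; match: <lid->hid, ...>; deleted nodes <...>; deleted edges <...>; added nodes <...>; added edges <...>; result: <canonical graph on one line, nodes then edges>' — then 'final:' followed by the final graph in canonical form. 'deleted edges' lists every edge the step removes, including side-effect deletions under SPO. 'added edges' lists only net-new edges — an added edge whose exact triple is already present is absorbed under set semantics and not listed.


step 1: rule r1; match: 0->4, 1->2, 2->0, 3->1, 4->6; deleted nodes 6; deleted edges (6,2,on); added nodes 10, 11; added edges (10,0,on); (11,1,on); result: nodes: 0:P, 1:P, 2:P, 4:t1, 5:t2, 7:tok, 9:tok, 10:tok, 11:tok edges: (2,4,in); (2,5,in); (4,0,out); (4,1,out); (5,0,out); (7,2,on); (9,0,on); (10,0,on); (11,1,on)
step 2: rule r1; match: 0->4, 1->2, 2->0, 3->1, 4->7; deleted nodes 7; deleted edges (7,2,on); added nodes 12, 13; added edges (12,0,on); (13,1,on); result: nodes: 0:P, 1:P, 2:P, 4:t1, 5:t2, 9:tok, 10:tok, 11:tok, 12:tok, 13:tok edges: (2,4,in); (2,5,in); (4,0,out); (4,1,out); (5,0,out); (9,0,on); (10,0,on); (11,1,on); (12,0,on); (13,1,on)
final:
nodes: 0:P, 1:P, 2:P, 4:t1, 5:t2, 9:tok, 10:tok, 11:tok, 12:tok, 13:tok
edges: (2,4,in); (2,5,in); (4,0,out); (4,1,out); (5,0,out); (9,0,on); (10,0,on); (11,1,on); (12,0,on); (13,1,on)


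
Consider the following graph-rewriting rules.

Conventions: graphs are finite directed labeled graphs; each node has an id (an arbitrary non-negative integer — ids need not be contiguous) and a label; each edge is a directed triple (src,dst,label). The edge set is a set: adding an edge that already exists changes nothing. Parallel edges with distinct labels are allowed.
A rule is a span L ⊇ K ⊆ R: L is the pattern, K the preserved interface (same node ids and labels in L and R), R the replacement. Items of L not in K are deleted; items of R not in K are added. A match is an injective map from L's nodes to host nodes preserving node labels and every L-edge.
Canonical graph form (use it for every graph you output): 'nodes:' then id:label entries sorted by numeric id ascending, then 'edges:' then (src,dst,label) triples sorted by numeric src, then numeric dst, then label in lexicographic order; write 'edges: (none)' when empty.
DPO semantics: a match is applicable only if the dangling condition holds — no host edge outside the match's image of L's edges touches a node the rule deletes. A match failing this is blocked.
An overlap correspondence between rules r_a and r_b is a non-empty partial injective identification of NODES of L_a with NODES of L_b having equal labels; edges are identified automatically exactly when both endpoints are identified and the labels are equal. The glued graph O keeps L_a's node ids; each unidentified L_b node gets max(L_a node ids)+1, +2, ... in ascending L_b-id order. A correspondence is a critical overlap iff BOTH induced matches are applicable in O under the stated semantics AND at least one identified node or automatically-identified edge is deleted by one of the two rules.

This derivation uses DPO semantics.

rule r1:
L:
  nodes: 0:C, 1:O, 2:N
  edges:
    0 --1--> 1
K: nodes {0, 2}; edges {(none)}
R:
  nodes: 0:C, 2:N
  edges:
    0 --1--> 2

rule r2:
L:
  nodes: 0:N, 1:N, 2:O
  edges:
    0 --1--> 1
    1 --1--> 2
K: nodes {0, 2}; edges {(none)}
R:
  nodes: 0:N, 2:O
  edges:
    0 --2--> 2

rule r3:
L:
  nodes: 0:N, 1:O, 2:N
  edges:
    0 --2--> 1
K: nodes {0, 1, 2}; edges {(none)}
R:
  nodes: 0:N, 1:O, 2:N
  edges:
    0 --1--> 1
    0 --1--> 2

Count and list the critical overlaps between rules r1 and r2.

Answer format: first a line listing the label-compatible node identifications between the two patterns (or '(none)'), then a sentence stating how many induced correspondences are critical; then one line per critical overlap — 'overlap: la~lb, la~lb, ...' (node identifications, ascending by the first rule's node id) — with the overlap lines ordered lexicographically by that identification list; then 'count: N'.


label-compatible node identifications between L(r1) and L(r2): 1~2, 2~0, 2~1
1 of the induced correspondences is a critical overlap of r1 and r2.
overlap: 2~1
count: 1


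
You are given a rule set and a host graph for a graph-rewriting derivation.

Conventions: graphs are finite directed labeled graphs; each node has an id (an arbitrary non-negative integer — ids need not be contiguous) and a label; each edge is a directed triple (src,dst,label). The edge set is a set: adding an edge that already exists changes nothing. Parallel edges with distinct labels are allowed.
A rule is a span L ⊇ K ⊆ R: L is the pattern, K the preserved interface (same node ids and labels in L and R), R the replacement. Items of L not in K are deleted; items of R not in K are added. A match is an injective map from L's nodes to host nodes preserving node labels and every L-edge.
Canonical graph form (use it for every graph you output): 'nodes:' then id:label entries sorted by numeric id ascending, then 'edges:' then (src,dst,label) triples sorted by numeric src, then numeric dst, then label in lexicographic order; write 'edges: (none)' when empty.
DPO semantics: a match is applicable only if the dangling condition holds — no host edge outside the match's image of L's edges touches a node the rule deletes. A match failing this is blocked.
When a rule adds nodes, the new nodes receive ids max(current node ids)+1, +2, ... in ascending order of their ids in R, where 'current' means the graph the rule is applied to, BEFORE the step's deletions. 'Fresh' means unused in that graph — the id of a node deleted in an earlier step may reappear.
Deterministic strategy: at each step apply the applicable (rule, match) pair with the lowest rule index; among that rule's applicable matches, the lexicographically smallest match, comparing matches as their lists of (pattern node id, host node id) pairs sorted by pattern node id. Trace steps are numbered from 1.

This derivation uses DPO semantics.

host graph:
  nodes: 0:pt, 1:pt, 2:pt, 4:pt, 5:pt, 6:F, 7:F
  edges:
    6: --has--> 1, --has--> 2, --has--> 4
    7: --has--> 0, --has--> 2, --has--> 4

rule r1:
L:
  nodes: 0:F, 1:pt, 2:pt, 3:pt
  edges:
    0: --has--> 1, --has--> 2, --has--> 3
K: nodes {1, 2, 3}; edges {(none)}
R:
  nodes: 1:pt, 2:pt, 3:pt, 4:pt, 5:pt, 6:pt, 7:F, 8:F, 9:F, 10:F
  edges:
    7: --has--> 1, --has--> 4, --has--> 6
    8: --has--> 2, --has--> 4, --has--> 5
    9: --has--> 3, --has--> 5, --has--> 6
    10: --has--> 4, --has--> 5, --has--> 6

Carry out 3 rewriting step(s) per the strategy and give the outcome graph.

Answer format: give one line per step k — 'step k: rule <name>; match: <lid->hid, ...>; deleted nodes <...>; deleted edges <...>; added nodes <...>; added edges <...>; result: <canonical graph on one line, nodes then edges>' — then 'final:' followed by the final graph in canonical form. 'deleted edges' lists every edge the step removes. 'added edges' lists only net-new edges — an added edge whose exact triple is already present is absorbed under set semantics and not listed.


step 1: rule r1; match: 0->6, 1->1, 2->2, 3->4; deleted nodes 6; deleted edges (6,1,has); (6,2,has); (6,4,has); added nodes 8, 9, 10, 11, 12, 13, 14; added edges (11,1,has); (11,8,has); (11,10,has); (12,2,has); (12,8,has); (12,9,has); (13,4,has); (13,9,has); (13,10,has); (14,8,has); (14,9,has); (14,10,has); result: nodes: 0:pt, 1:pt, 2:pt, 4:pt, 5:pt, 7:F, 8:pt, 9:pt, 10:pt, 11:F, 12:F, 13:F, 14:F edges: (7,0,has); (7,2,has); (7,4,has); (11,1,has); (11,8,has); (11,10,has); (12,2,has); (12,8,has); (12,9,has); (13,4,has); (13,9,has); (13,10,has); (14,8,has); (14,9,has); (14,10,has)
step 2: rule r1; match: 0->7, 1->0, 2->2, 3->4; deleted nodes 7; deleted edges (7,0,has); (7,2,has); (7,4,has); added nodes 15, 16, 17, 18, 19, 20, 21; added edges (18,0,has); (18,15,has); (18,17,has); (19,2,has); (19,15,has); (19,16,has); (20,4,has); (20,16,has); (20,17,has); (21,15,has); (21,16,has); (21,17,has); result: nodes: 0:pt, 1:pt, 2:pt, 4:pt, 5:pt, 8:pt, 9:pt, 10:pt, 11:F, 12:F, 13:F, 14:F, 15:pt, 16:pt, 17:pt, 18:F, 19:F, 20:F, 21:F edges: (11,1,has); (11,8,has); (11,10,has); (12,2,has); (12,8,has); (12,9,has); (13,4,has); (13,9,has); (13,10,has); (14,8,has); (14,9,has); (14,10,has); (18,0,has); (18,15,has); (18,17,has); (19,2,has); (19,15,has); (19,16,has); (20,4,has); (20,16,has); (20,17,has); (21,15,has); (21,16,has); (21,17,has)
step 3: rule r1; match: 0->11, 1->1, 2->8, 3->10; deleted nodes 11; deleted edges (11,1,has); (11,8,has); (11,10,has); added nodes 22, 23, 24, 25, 26, 27, 28; added edges (25,1,has); (25,22,has); (25,24,has); (26,8,has); (26,22,has); (26,23,has); (27,10,has); (27,23,has); (27,24,has); (28,22,has); (28,23,has); (28,24,has); result: nodes: 0:pt, 1:pt, 2:pt, 4:pt, 5:pt, 8:pt, 9:pt, 10:pt, 12:F, 13:F, 14:F, 15:pt, 16:pt, 17:pt, 18:F, 19:F, 20:F, 21:F, 22:pt, 23:pt, 24:pt, 25:F, 26:F, 27:F, 28:F edges: (12,2,has); (12,8,has); (12,9,has); (13,4,has); (13,9,has); (13,10,has); (14,8,has); (14,9,has); (14,10,has); (18,0,has); (18,15,has); (18,17,has); (19,2,has); (19,15,has); (19,16,has); (20,4,has); (20,16,has); (20,17,has); (21,15,has); (21,16,has); (21,17,has); (25,1,has); (25,22,has); (25,24,has); (26,8,has); (26,22,has); (26,23,has); (27,10,has); (27,23,has); (27,24,has); (28,22,has); (28,23,has); (28,24,has)
final:
nodes: 0:pt, 1:pt, 2:pt, 4:pt, 5:pt, 8:pt, 9:pt, 10:pt, 12:F, 13:F, 14:F, 15:pt, 16:pt, 17:pt, 18:F, 19:F, 20:F, 21:F, 22:pt, 23:pt, 24:pt, 25:F, 26:F, 27:F, 28:F
edges: (12,2,has); (12,8,has); (12,9,has); (13,4,has); (13,9,has); (13,10,has); (14,8,has); (14,9,has); (14,10,has); (18,0,has); (18,15,has); (18,17,has); (19,2,has); (19,15,has); (19,16,has); (20,4,has); (20,16,has); (20,17,has); (21,15,has); (21,16,has); (21,17,has); (25,1,has); (25,22,has); (25,24,has); (26,8,has); (26,22,has); (26,23,has); (27,10,has); (27,23,has); (27,24,has); (28,22,has); (28,23,has); (28,24,has)


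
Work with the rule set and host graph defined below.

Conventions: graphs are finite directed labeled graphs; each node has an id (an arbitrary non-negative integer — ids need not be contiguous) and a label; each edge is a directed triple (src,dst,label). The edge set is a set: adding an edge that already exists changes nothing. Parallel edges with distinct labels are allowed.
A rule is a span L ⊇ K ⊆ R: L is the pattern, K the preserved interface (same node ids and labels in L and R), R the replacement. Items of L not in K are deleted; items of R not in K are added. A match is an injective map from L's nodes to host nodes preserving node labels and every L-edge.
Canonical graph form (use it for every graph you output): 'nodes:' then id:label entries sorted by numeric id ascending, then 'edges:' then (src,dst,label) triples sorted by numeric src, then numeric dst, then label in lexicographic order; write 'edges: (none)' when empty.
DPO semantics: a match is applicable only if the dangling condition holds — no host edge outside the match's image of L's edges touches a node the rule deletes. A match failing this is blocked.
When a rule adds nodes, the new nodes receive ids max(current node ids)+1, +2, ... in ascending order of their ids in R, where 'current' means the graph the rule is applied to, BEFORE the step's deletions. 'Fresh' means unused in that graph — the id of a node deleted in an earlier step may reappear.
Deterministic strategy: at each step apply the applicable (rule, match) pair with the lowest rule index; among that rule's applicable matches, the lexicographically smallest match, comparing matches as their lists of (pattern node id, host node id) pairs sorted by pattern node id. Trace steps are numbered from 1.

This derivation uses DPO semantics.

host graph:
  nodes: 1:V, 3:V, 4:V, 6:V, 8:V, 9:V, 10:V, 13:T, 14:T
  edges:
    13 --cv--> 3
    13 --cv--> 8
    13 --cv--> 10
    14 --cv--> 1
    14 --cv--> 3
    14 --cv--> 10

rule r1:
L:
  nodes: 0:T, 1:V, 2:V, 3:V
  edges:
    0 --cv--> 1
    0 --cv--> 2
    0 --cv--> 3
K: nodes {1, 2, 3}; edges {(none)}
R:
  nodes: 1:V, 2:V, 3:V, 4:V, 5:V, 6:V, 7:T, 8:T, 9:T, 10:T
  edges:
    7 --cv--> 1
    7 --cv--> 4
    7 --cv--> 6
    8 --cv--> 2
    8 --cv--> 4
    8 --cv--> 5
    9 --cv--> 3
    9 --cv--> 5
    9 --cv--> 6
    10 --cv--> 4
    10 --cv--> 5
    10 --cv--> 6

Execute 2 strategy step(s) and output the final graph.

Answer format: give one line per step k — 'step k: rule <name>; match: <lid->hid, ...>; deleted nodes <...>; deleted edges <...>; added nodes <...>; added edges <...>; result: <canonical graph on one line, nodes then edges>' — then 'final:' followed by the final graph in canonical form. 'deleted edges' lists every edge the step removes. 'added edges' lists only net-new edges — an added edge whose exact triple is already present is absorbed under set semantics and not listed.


step 1: rule r1; match: 0->13, 1->3, 2->8, 3->10; deleted nodes 13; deleted edges (13,3,cv); (13,8,cv); (13,10,cv); added nodes 15, 16, 17, 18, 19, 20, 21; added edges (18,3,cv); (18,15,cv); (18,17,cv); (19,8,cv); (19,15,cv); (19,16,cv); (20,10,cv); (20,16,cv); (20,17,cv); (21,15,cv); (21,16,cv); (21,17,cv); result: nodes: 1:V, 3:V, 4:V, 6:V, 8:V, 9:V, 10:V, 14:T, 15:V, 16:V, 17:V, 18:T, 19:T, 20:T, 21:T edges: (14,1,cv); (14,3,cv); (14,10,cv); (18,3,cv); (18,15,cv); (18,17,cv); (19,8,cv); (19,15,cv); (19,16,cv); (20,10,cv); (20,16,cv); (20,17,cv); (21,15,cv); (21,16,cv); (21,17,cv)
step 2: rule r1; match: 0->14, 1->1, 2->3, 3->10; deleted nodes 14; deleted edges (14,1,cv); (14,3,cv); (14,10,cv); added nodes 22, 23, 24, 25, 26, 27, 28; added edges (25,1,cv); (25,22,cv); (25,24,cv); (26,3,cv); (26,22,cv); (26,23,cv); (27,10,cv); (27,23,cv); (27,24,cv); (28,22,cv); (28,23,cv); (28,24,cv); result: nodes: 1:V, 3:V, 4:V, 6:V, 8:V, 9:V, 10:V, 15:V, 16:V, 17:V, 18:T, 19:T, 20:T, 21:T, 22:V, 23:V, 24:V, 25:T, 26:T, 27:T, 28:T edges: (18,3,cv); (18,15,cv); (18,17,cv); (19,8,cv); (19,15,cv); (19,16,cv); (20,10,cv); (20,16,cv); (20,17,cv); (21,15,cv); (21,16,cv); (21,17,cv); (25,1,cv); (25,22,cv); (25,24,cv); (26,3,cv); (26,22,cv); (26,23,cv); (27,10,cv); (27,23,cv); (27,24,cv); (28,22,cv); (28,23,cv); (28,24,cv)
final:
nodes: 1:V, 3:V, 4:V, 6:V, 8:V, 9:V, 10:V, 15:V, 16:V, 17:V, 18:T, 19:T, 20:T, 21:T, 22:V, 23:V, 24:V, 25:T, 26:T, 27:T, 28:T
edges: (18,3,cv); (18,15,cv); (18,17,cv); (19,8,cv); (19,15,cv); (19,16,cv); (20,10,cv); (20,16,cv); (20,17,cv); (21,15,cv); (21,16,cv); (21,17,cv); (25,1,cv); (25,22,cv); (25,24,cv); (26,3,cv); (26,22,cv); (26,23,cv); (27,10,cv); (27,23,cv); (27,24,cv); (28,22,cv); (28,23,cv); (28,24,cv)


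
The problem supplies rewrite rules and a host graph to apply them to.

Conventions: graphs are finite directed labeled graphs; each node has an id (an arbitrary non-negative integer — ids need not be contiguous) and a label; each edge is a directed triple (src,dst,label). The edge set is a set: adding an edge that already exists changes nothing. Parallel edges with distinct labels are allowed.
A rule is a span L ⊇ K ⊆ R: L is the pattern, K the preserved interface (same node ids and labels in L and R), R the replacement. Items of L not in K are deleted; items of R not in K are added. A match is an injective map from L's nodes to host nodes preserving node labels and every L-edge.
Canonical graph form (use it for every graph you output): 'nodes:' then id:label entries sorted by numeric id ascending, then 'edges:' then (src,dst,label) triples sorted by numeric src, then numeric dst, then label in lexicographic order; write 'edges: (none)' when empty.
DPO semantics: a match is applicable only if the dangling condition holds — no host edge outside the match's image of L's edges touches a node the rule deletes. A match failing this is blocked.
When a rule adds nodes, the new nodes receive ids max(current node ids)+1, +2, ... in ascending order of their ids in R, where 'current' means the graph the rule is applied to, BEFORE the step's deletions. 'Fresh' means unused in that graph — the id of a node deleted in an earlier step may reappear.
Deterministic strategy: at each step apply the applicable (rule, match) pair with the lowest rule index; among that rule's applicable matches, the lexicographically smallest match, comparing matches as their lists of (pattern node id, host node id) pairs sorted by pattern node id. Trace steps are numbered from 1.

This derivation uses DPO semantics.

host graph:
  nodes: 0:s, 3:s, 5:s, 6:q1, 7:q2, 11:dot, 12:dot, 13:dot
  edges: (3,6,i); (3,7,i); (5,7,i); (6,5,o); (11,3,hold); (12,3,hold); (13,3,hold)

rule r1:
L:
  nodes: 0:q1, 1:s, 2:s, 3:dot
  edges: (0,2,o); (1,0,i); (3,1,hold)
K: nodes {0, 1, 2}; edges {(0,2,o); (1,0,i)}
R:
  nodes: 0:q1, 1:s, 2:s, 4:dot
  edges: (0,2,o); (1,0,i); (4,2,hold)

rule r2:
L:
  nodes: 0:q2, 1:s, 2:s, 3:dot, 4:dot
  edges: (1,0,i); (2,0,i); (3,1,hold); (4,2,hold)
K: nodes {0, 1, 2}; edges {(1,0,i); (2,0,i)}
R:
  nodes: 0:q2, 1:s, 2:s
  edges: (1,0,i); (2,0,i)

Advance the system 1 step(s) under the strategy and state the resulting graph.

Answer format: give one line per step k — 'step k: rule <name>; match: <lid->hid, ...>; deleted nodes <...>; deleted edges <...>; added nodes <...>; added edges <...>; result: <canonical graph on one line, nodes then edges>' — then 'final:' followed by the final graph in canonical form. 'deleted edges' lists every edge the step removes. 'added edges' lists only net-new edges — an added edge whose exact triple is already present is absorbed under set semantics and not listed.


step 1: rule r1; match: 0->6, 1->3, 2->5, 3->11; deleted nodes 11; deleted edges (11,3,hold); added nodes 14; added edges (14,5,hold); result: nodes: 0:s, 3:s, 5:s, 6:q1, 7:q2, 12:dot, 13:dot, 14:dot edges: (3,6,i); (3,7,i); (5,7,i); (6,5,o); (12,3,hold); (13,3,hold); (14,5,hold)
final:
nodes: 0:s, 3:s, 5:s, 6:q1, 7:q2, 12:dot, 13:dot, 14:dot
edges: (3,6,i); (3,7,i); (5,7,i); (6,5,o); (12,3,hold); (13,3,hold); (14,5,hold)


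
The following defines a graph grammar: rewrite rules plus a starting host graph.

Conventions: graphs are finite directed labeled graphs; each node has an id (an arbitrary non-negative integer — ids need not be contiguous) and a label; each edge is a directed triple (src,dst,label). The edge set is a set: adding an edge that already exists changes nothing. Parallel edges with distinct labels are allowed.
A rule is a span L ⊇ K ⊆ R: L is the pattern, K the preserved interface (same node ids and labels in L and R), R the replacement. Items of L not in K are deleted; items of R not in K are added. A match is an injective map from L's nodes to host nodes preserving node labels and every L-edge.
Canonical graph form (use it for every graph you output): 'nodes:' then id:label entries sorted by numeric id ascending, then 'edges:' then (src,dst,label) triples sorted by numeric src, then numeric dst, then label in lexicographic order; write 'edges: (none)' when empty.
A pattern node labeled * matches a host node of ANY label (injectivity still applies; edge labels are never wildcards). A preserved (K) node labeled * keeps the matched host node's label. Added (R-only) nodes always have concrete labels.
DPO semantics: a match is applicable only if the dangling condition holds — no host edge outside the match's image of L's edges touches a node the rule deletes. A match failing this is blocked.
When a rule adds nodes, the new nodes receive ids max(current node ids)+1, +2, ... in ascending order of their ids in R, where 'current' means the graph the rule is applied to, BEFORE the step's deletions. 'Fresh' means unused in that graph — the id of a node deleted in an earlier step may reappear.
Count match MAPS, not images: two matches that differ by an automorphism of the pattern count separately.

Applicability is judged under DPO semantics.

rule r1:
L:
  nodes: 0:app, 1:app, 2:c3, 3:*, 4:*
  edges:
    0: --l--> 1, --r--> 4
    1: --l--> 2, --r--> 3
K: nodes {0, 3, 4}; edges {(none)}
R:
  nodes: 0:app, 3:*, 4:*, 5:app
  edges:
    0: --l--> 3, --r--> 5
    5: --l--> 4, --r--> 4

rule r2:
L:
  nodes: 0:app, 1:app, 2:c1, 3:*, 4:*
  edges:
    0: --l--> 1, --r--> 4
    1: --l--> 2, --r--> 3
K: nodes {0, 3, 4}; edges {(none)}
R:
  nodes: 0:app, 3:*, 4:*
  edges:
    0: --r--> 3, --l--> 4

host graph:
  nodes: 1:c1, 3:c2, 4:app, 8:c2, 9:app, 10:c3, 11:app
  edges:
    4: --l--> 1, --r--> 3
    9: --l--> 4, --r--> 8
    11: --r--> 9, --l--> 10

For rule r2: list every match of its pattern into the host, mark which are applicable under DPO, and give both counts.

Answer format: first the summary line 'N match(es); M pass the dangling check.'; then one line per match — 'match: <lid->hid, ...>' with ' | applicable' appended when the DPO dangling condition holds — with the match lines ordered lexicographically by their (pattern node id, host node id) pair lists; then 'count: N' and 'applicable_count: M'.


1 match(es); 1 pass the dangling check.
match: 0->9, 1->4, 2->1, 3->3, 4->8 | applicable
count: 1
applicable_count: 1


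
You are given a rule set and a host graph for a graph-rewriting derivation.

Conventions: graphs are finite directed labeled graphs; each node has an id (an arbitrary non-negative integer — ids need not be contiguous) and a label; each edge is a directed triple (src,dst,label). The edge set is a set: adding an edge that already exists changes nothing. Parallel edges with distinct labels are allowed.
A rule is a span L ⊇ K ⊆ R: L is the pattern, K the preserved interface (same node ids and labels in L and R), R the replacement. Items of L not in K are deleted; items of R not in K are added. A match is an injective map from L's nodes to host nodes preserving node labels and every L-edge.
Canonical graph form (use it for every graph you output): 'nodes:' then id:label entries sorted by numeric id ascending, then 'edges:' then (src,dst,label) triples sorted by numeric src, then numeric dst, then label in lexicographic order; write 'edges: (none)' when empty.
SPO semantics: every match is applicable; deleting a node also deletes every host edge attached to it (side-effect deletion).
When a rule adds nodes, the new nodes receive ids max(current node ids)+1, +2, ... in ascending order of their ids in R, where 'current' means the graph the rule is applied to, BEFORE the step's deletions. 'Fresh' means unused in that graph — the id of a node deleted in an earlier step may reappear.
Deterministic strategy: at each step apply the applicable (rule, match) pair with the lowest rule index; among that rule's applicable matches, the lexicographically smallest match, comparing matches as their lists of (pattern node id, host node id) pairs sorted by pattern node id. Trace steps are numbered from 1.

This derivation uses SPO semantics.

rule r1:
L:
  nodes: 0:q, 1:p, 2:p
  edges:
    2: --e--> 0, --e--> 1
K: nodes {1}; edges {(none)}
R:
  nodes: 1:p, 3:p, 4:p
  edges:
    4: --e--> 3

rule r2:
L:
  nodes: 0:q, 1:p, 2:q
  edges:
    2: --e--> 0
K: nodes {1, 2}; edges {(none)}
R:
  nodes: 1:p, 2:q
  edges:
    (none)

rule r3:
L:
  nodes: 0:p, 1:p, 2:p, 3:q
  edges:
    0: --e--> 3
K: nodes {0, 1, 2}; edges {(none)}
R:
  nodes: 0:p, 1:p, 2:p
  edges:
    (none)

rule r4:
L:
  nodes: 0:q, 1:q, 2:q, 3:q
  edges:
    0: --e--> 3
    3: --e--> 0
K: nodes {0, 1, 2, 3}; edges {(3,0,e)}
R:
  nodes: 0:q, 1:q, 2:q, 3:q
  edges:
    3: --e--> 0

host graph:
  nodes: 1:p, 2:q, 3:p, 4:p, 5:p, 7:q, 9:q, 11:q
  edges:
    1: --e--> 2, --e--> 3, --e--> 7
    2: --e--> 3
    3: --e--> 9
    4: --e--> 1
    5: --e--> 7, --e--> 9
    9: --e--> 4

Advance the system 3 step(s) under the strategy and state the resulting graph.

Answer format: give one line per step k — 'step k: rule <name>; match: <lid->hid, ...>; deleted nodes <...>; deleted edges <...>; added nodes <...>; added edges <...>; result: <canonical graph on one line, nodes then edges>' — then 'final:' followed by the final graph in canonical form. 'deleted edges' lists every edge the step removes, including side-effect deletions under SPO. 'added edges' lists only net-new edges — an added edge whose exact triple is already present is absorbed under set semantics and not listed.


step 1: rule r1; match: 0->2, 1->3, 2->1; deleted nodes 1, 2; deleted edges (1,2,e); (1,3,e); (1,7,e); (2,3,e); (4,1,e); added nodes 12, 13; added edges (13,12,e); result: nodes: 3:p, 4:p, 5:p, 7:q, 9:q, 11:q, 12:p, 13:p edges: (3,9,e); (5,7,e); (5,9,e); (9,4,e); (13,12,e)
step 2: rule r3; match: 0->3, 1->4, 2->5, 3->9; deleted nodes 9; deleted edges (3,9,e); (5,9,e); (9,4,e); added nodes (none); added edges (none); result: nodes: 3:p, 4:p, 5:p, 7:q, 11:q, 12:p, 13:p edges: (5,7,e); (13,12,e)
step 3: rule r3; match: 0->5, 1->3, 2->4, 3->7; deleted nodes 7; deleted edges (5,7,e); added nodes (none); added edges (none); result: nodes: 3:p, 4:p, 5:p, 11:q, 12:p, 13:p edges: (13,12,e)
final:
nodes: 3:p, 4:p, 5:p, 11:q, 12:p, 13:p
edges: (13,12,e)


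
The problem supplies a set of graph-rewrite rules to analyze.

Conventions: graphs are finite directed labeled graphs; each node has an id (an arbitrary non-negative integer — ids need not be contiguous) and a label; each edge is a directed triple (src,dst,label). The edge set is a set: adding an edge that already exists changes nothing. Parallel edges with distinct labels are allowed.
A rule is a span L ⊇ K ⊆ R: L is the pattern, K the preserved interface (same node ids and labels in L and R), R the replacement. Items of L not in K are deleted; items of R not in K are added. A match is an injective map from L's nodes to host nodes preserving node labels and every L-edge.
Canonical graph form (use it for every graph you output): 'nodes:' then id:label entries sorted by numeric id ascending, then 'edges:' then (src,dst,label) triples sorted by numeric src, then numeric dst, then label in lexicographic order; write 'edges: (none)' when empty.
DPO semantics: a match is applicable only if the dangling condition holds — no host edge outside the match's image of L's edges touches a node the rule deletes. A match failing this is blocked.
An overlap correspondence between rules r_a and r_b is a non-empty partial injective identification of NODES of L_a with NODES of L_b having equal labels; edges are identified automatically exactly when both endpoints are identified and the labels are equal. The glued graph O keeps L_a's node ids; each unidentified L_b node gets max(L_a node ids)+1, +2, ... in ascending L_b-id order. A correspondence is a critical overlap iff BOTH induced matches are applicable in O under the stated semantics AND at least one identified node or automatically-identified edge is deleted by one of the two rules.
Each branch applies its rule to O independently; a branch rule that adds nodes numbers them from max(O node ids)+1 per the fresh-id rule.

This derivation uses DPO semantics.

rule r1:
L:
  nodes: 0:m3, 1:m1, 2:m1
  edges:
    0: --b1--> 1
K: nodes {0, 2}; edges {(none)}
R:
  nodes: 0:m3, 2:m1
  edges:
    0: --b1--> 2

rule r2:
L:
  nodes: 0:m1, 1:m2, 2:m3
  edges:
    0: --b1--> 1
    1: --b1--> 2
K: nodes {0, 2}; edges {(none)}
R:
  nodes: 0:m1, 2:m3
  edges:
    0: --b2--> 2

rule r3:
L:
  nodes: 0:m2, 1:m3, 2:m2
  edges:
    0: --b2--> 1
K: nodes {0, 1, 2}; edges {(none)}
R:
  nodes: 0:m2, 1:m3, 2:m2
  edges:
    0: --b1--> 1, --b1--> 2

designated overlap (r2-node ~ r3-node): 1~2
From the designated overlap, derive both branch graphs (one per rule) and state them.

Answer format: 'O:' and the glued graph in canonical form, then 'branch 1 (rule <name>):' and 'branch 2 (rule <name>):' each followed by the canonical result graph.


O:
nodes: 0:m1, 1:m2, 2:m3, 3:m2, 4:m3
edges: (0,1,b1); (1,2,b1); (3,4,b2)
branch 1 (rule r2):
nodes: 0:m1, 2:m3, 3:m2, 4:m3
edges: (0,2,b2); (3,4,b2)
branch 2 (rule r3):
nodes: 0:m1, 1:m2, 2:m3, 3:m2, 4:m3
edges: (0,1,b1); (1,2,b1); (3,1,b1); (3,4,b1)


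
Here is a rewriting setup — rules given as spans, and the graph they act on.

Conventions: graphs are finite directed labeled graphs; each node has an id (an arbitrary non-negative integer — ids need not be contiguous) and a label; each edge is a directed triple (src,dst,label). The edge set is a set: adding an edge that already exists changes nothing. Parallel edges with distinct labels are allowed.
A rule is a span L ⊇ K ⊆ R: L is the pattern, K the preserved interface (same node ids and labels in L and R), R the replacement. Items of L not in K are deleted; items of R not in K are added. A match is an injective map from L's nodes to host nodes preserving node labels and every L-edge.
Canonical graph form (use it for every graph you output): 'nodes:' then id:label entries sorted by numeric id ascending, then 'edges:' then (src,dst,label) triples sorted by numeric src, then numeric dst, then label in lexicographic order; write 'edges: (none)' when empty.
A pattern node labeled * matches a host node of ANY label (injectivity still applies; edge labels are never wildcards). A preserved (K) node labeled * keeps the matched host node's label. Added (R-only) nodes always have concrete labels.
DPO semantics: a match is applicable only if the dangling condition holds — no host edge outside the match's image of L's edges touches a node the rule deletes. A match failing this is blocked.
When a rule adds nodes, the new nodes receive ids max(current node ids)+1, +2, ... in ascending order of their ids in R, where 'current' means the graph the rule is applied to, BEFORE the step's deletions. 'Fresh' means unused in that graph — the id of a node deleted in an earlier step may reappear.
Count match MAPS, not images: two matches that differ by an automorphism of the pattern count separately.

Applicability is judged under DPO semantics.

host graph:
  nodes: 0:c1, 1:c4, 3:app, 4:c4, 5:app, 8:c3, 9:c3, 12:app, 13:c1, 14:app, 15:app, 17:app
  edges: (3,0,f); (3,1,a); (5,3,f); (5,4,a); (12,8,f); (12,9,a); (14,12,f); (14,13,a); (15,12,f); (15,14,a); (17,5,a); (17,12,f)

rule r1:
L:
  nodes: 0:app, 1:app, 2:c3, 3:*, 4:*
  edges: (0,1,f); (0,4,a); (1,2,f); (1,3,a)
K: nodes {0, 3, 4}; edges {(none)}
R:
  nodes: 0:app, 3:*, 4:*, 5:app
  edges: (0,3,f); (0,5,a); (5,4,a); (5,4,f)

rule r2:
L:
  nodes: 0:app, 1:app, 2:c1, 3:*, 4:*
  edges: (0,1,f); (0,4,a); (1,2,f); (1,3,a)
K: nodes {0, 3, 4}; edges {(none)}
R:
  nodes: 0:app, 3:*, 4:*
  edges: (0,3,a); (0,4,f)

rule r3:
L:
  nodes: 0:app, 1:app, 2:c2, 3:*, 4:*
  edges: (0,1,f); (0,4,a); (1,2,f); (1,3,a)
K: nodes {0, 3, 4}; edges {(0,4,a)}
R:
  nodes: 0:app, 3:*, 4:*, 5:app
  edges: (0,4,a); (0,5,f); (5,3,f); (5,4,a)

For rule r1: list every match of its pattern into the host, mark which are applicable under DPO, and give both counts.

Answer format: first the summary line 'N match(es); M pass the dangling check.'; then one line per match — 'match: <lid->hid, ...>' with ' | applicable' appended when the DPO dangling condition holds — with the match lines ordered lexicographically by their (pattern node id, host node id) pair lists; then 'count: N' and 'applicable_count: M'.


3 match(es); 0 pass the dangling check.
match: 0->14, 1->12, 2->8, 3->9, 4->13
match: 0->15, 1->12, 2->8, 3->9, 4->14
match: 0->17, 1->12, 2->8, 3->9, 4->5
count: 3
applicable_count: 0


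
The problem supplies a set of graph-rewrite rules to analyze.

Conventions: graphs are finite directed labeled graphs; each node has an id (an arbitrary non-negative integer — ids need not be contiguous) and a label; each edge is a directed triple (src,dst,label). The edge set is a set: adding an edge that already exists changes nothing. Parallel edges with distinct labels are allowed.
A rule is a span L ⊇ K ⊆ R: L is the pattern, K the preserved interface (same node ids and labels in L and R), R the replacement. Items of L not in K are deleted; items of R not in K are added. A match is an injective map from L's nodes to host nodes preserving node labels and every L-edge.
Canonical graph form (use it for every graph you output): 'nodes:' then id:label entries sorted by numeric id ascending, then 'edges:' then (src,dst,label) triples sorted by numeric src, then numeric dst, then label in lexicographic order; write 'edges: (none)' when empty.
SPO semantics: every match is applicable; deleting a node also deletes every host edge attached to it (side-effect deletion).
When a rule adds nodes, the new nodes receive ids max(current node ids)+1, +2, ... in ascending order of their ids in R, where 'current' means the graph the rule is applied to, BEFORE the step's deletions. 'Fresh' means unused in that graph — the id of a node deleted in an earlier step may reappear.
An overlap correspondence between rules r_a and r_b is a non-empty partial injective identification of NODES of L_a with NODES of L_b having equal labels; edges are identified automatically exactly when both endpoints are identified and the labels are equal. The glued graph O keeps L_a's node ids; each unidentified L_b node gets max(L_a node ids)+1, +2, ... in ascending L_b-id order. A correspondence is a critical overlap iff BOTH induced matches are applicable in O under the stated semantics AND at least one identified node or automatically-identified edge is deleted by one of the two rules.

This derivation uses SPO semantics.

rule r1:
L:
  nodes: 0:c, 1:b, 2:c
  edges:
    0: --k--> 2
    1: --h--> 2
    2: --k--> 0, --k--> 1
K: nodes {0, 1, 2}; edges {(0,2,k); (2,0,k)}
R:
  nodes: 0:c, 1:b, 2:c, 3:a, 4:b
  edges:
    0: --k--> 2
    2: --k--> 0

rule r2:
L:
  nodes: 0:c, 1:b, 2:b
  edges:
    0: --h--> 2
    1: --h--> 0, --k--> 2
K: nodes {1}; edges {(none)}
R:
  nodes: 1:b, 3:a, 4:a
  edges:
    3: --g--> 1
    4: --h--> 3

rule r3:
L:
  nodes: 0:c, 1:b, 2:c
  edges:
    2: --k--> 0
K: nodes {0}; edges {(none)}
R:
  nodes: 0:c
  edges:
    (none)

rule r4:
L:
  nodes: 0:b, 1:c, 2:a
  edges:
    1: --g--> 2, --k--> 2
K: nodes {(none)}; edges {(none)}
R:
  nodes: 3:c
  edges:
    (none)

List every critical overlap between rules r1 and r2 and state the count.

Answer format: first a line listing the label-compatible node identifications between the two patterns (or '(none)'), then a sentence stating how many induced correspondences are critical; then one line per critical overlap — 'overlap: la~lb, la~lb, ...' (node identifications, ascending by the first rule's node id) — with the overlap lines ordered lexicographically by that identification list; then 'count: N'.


label-compatible node identifications between L(r1) and L(r2): 0~0, 1~1, 1~2, 2~0
7 of the induced correspondences are critical overlaps of r1 and r2.
overlap: 0~0
overlap: 0~0, 1~1
overlap: 0~0, 1~2
overlap: 1~1, 2~0
overlap: 1~2
overlap: 1~2, 2~0
overlap: 2~0
count: 7
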